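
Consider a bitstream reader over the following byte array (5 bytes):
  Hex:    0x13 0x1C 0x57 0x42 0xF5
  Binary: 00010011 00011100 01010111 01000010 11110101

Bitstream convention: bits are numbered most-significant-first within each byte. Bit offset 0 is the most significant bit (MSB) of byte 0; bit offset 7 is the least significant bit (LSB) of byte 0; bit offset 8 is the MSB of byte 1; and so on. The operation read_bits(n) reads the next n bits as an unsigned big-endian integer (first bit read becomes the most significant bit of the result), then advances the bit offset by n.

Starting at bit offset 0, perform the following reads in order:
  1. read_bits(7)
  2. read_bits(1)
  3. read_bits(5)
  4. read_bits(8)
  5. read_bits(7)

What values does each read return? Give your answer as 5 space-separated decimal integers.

Answer: 9 1 3 138 116

Derivation:
Read 1: bits[0:7] width=7 -> value=9 (bin 0001001); offset now 7 = byte 0 bit 7; 33 bits remain
Read 2: bits[7:8] width=1 -> value=1 (bin 1); offset now 8 = byte 1 bit 0; 32 bits remain
Read 3: bits[8:13] width=5 -> value=3 (bin 00011); offset now 13 = byte 1 bit 5; 27 bits remain
Read 4: bits[13:21] width=8 -> value=138 (bin 10001010); offset now 21 = byte 2 bit 5; 19 bits remain
Read 5: bits[21:28] width=7 -> value=116 (bin 1110100); offset now 28 = byte 3 bit 4; 12 bits remain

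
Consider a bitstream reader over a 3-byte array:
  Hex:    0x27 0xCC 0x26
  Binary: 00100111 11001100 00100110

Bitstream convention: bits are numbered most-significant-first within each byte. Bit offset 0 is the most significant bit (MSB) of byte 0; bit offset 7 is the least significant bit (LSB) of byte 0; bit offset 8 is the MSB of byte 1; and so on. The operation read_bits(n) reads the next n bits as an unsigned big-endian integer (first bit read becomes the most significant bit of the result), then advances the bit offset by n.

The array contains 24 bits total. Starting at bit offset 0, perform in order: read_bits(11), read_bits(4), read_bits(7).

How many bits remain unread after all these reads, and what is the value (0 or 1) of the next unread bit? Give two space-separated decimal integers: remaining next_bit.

Answer: 2 1

Derivation:
Read 1: bits[0:11] width=11 -> value=318 (bin 00100111110); offset now 11 = byte 1 bit 3; 13 bits remain
Read 2: bits[11:15] width=4 -> value=6 (bin 0110); offset now 15 = byte 1 bit 7; 9 bits remain
Read 3: bits[15:22] width=7 -> value=9 (bin 0001001); offset now 22 = byte 2 bit 6; 2 bits remain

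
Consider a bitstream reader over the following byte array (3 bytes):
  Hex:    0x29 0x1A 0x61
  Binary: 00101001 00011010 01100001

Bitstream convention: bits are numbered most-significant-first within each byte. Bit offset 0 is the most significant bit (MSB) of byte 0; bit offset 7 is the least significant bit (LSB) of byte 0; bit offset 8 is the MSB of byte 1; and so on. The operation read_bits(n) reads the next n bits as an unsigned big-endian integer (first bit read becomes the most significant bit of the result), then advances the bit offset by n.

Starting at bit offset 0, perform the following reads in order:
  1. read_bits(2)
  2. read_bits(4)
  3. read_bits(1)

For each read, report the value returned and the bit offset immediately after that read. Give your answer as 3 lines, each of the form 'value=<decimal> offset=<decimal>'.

Answer: value=0 offset=2
value=10 offset=6
value=0 offset=7

Derivation:
Read 1: bits[0:2] width=2 -> value=0 (bin 00); offset now 2 = byte 0 bit 2; 22 bits remain
Read 2: bits[2:6] width=4 -> value=10 (bin 1010); offset now 6 = byte 0 bit 6; 18 bits remain
Read 3: bits[6:7] width=1 -> value=0 (bin 0); offset now 7 = byte 0 bit 7; 17 bits remain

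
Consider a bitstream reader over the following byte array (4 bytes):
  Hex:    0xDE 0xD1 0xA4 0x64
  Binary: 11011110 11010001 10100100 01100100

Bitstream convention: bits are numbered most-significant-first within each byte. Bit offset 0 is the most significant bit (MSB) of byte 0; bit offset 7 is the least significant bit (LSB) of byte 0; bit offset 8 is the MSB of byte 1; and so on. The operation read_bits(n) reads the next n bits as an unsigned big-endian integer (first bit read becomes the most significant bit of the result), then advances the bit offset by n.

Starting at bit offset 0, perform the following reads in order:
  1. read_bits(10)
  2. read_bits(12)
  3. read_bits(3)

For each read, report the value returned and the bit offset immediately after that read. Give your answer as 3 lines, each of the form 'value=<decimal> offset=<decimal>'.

Read 1: bits[0:10] width=10 -> value=891 (bin 1101111011); offset now 10 = byte 1 bit 2; 22 bits remain
Read 2: bits[10:22] width=12 -> value=1129 (bin 010001101001); offset now 22 = byte 2 bit 6; 10 bits remain
Read 3: bits[22:25] width=3 -> value=0 (bin 000); offset now 25 = byte 3 bit 1; 7 bits remain

Answer: value=891 offset=10
value=1129 offset=22
value=0 offset=25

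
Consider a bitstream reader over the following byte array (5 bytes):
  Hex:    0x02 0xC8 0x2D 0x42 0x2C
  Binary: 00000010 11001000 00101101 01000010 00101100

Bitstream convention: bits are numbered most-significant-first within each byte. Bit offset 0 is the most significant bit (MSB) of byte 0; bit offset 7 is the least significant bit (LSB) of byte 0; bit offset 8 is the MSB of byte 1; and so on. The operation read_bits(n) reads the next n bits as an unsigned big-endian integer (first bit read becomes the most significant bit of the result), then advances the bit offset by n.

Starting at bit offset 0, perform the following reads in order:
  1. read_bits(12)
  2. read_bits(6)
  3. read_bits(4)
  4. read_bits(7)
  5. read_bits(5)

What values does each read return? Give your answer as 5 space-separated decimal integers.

Read 1: bits[0:12] width=12 -> value=44 (bin 000000101100); offset now 12 = byte 1 bit 4; 28 bits remain
Read 2: bits[12:18] width=6 -> value=32 (bin 100000); offset now 18 = byte 2 bit 2; 22 bits remain
Read 3: bits[18:22] width=4 -> value=11 (bin 1011); offset now 22 = byte 2 bit 6; 18 bits remain
Read 4: bits[22:29] width=7 -> value=40 (bin 0101000); offset now 29 = byte 3 bit 5; 11 bits remain
Read 5: bits[29:34] width=5 -> value=8 (bin 01000); offset now 34 = byte 4 bit 2; 6 bits remain

Answer: 44 32 11 40 8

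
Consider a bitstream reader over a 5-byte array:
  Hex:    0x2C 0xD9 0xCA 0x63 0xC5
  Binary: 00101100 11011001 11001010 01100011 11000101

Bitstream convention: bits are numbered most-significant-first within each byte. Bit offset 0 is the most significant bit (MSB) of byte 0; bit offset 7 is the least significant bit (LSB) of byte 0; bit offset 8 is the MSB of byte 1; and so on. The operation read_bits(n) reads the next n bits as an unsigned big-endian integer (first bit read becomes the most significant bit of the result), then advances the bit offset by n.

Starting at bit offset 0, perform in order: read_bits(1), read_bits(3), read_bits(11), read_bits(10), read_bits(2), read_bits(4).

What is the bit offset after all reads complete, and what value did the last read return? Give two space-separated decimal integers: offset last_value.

Read 1: bits[0:1] width=1 -> value=0 (bin 0); offset now 1 = byte 0 bit 1; 39 bits remain
Read 2: bits[1:4] width=3 -> value=2 (bin 010); offset now 4 = byte 0 bit 4; 36 bits remain
Read 3: bits[4:15] width=11 -> value=1644 (bin 11001101100); offset now 15 = byte 1 bit 7; 25 bits remain
Read 4: bits[15:25] width=10 -> value=916 (bin 1110010100); offset now 25 = byte 3 bit 1; 15 bits remain
Read 5: bits[25:27] width=2 -> value=3 (bin 11); offset now 27 = byte 3 bit 3; 13 bits remain
Read 6: bits[27:31] width=4 -> value=1 (bin 0001); offset now 31 = byte 3 bit 7; 9 bits remain

Answer: 31 1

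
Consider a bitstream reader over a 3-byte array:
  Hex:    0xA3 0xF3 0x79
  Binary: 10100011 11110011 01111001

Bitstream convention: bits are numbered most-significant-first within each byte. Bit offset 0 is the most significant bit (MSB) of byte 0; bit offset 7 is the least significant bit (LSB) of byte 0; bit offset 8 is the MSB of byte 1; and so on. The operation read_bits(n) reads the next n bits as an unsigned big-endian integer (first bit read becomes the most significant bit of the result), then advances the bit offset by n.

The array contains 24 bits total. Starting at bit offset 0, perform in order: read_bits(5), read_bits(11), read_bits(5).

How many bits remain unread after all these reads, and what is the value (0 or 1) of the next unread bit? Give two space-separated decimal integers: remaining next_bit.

Read 1: bits[0:5] width=5 -> value=20 (bin 10100); offset now 5 = byte 0 bit 5; 19 bits remain
Read 2: bits[5:16] width=11 -> value=1011 (bin 01111110011); offset now 16 = byte 2 bit 0; 8 bits remain
Read 3: bits[16:21] width=5 -> value=15 (bin 01111); offset now 21 = byte 2 bit 5; 3 bits remain

Answer: 3 0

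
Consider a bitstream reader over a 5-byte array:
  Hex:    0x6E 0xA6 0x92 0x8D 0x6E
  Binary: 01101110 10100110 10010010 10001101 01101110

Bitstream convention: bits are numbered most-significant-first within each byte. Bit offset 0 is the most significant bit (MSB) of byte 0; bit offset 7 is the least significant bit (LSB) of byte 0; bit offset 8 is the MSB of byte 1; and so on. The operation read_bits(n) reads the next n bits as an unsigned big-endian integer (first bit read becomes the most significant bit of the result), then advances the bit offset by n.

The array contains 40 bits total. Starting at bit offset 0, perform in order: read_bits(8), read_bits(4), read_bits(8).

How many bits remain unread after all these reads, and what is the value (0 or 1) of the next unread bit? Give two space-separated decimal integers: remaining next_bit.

Read 1: bits[0:8] width=8 -> value=110 (bin 01101110); offset now 8 = byte 1 bit 0; 32 bits remain
Read 2: bits[8:12] width=4 -> value=10 (bin 1010); offset now 12 = byte 1 bit 4; 28 bits remain
Read 3: bits[12:20] width=8 -> value=105 (bin 01101001); offset now 20 = byte 2 bit 4; 20 bits remain

Answer: 20 0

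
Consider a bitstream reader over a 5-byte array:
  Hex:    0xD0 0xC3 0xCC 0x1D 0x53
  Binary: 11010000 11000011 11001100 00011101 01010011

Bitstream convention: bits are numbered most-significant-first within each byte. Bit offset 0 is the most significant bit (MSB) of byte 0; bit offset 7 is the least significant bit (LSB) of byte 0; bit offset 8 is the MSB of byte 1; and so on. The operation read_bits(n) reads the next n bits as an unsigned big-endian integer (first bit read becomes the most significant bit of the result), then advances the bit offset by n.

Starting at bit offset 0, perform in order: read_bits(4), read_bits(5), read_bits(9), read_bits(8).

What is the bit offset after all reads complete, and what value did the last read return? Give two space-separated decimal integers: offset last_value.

Read 1: bits[0:4] width=4 -> value=13 (bin 1101); offset now 4 = byte 0 bit 4; 36 bits remain
Read 2: bits[4:9] width=5 -> value=1 (bin 00001); offset now 9 = byte 1 bit 1; 31 bits remain
Read 3: bits[9:18] width=9 -> value=271 (bin 100001111); offset now 18 = byte 2 bit 2; 22 bits remain
Read 4: bits[18:26] width=8 -> value=48 (bin 00110000); offset now 26 = byte 3 bit 2; 14 bits remain

Answer: 26 48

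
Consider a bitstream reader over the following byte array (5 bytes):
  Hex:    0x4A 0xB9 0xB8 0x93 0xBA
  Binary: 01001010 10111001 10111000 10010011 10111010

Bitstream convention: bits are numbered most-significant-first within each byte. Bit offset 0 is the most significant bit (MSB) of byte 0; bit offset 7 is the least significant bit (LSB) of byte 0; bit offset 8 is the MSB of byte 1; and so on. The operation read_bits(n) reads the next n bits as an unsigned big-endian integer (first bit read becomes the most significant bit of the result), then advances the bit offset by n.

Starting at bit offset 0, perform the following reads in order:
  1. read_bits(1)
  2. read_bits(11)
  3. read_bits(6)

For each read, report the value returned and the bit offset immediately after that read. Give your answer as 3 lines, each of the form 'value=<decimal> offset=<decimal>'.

Answer: value=0 offset=1
value=1195 offset=12
value=38 offset=18

Derivation:
Read 1: bits[0:1] width=1 -> value=0 (bin 0); offset now 1 = byte 0 bit 1; 39 bits remain
Read 2: bits[1:12] width=11 -> value=1195 (bin 10010101011); offset now 12 = byte 1 bit 4; 28 bits remain
Read 3: bits[12:18] width=6 -> value=38 (bin 100110); offset now 18 = byte 2 bit 2; 22 bits remain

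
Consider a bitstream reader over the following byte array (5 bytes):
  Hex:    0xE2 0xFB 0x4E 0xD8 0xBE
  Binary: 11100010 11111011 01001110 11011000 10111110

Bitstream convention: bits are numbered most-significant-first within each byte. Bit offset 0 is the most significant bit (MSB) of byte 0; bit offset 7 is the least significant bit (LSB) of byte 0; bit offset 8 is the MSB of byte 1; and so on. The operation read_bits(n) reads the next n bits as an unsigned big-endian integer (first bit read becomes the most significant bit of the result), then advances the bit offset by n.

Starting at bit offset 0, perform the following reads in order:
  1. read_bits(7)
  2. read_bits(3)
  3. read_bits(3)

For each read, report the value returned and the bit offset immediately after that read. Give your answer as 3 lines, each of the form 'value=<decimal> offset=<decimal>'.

Answer: value=113 offset=7
value=3 offset=10
value=7 offset=13

Derivation:
Read 1: bits[0:7] width=7 -> value=113 (bin 1110001); offset now 7 = byte 0 bit 7; 33 bits remain
Read 2: bits[7:10] width=3 -> value=3 (bin 011); offset now 10 = byte 1 bit 2; 30 bits remain
Read 3: bits[10:13] width=3 -> value=7 (bin 111); offset now 13 = byte 1 bit 5; 27 bits remain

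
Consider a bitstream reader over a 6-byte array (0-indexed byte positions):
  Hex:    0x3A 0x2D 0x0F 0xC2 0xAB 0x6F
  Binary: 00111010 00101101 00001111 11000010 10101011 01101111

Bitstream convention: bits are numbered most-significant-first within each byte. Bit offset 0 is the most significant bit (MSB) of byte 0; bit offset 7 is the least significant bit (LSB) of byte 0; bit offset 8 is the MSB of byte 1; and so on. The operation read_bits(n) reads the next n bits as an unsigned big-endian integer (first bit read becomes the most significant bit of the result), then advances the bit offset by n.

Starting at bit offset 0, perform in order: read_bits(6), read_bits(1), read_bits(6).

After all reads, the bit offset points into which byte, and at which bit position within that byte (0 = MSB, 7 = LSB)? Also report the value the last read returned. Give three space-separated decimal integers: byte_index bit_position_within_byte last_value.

Answer: 1 5 5

Derivation:
Read 1: bits[0:6] width=6 -> value=14 (bin 001110); offset now 6 = byte 0 bit 6; 42 bits remain
Read 2: bits[6:7] width=1 -> value=1 (bin 1); offset now 7 = byte 0 bit 7; 41 bits remain
Read 3: bits[7:13] width=6 -> value=5 (bin 000101); offset now 13 = byte 1 bit 5; 35 bits remain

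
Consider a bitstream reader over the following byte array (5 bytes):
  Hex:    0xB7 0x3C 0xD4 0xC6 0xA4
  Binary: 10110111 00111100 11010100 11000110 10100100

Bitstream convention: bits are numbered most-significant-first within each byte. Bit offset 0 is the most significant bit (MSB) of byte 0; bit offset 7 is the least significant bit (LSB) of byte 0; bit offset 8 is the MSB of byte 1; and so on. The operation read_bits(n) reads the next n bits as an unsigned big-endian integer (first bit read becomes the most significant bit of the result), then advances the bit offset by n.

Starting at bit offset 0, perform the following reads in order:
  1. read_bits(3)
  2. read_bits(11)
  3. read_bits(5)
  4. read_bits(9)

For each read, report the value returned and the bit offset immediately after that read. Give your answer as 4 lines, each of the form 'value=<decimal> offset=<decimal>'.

Answer: value=5 offset=3
value=1487 offset=14
value=6 offset=19
value=332 offset=28

Derivation:
Read 1: bits[0:3] width=3 -> value=5 (bin 101); offset now 3 = byte 0 bit 3; 37 bits remain
Read 2: bits[3:14] width=11 -> value=1487 (bin 10111001111); offset now 14 = byte 1 bit 6; 26 bits remain
Read 3: bits[14:19] width=5 -> value=6 (bin 00110); offset now 19 = byte 2 bit 3; 21 bits remain
Read 4: bits[19:28] width=9 -> value=332 (bin 101001100); offset now 28 = byte 3 bit 4; 12 bits remain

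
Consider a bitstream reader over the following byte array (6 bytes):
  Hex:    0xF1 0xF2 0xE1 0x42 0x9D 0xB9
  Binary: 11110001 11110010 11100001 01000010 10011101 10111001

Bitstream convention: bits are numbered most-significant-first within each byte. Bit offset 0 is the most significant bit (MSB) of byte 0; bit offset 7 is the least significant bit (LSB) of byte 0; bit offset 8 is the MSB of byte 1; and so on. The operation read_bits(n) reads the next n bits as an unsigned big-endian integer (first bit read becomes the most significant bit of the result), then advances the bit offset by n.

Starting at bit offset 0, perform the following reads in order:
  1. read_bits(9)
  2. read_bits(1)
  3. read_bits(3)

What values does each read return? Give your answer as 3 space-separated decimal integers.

Answer: 483 1 6

Derivation:
Read 1: bits[0:9] width=9 -> value=483 (bin 111100011); offset now 9 = byte 1 bit 1; 39 bits remain
Read 2: bits[9:10] width=1 -> value=1 (bin 1); offset now 10 = byte 1 bit 2; 38 bits remain
Read 3: bits[10:13] width=3 -> value=6 (bin 110); offset now 13 = byte 1 bit 5; 35 bits remain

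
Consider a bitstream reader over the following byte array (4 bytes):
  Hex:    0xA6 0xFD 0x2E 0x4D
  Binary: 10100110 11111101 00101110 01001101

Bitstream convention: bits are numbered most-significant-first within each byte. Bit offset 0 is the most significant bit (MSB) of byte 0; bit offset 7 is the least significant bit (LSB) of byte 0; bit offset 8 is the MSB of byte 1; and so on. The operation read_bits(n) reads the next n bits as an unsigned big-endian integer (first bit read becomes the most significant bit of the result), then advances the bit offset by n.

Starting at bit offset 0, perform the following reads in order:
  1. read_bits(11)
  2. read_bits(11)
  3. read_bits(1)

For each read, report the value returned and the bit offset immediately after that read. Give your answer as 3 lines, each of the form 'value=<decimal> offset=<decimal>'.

Read 1: bits[0:11] width=11 -> value=1335 (bin 10100110111); offset now 11 = byte 1 bit 3; 21 bits remain
Read 2: bits[11:22] width=11 -> value=1867 (bin 11101001011); offset now 22 = byte 2 bit 6; 10 bits remain
Read 3: bits[22:23] width=1 -> value=1 (bin 1); offset now 23 = byte 2 bit 7; 9 bits remain

Answer: value=1335 offset=11
value=1867 offset=22
value=1 offset=23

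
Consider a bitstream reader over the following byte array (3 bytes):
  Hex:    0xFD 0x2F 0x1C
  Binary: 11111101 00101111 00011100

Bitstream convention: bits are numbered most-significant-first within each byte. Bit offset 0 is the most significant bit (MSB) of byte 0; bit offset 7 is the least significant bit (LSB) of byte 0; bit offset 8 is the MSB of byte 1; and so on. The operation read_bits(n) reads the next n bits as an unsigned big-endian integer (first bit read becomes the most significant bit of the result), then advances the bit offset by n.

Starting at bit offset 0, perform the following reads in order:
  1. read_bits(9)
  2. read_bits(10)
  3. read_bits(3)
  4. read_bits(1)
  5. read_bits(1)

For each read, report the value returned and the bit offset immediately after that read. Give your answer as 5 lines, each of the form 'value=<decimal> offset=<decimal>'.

Read 1: bits[0:9] width=9 -> value=506 (bin 111111010); offset now 9 = byte 1 bit 1; 15 bits remain
Read 2: bits[9:19] width=10 -> value=376 (bin 0101111000); offset now 19 = byte 2 bit 3; 5 bits remain
Read 3: bits[19:22] width=3 -> value=7 (bin 111); offset now 22 = byte 2 bit 6; 2 bits remain
Read 4: bits[22:23] width=1 -> value=0 (bin 0); offset now 23 = byte 2 bit 7; 1 bits remain
Read 5: bits[23:24] width=1 -> value=0 (bin 0); offset now 24 = byte 3 bit 0; 0 bits remain

Answer: value=506 offset=9
value=376 offset=19
value=7 offset=22
value=0 offset=23
value=0 offset=24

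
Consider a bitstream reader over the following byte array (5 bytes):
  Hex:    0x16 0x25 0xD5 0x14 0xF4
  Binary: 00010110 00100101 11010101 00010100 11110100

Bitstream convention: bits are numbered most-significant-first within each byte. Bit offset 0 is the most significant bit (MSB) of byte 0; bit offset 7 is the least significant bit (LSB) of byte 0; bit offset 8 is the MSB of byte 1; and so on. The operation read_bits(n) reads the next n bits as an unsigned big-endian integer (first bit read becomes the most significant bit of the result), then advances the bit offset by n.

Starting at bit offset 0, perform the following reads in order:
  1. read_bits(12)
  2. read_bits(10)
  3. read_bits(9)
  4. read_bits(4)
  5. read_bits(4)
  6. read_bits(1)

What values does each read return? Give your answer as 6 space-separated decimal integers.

Read 1: bits[0:12] width=12 -> value=354 (bin 000101100010); offset now 12 = byte 1 bit 4; 28 bits remain
Read 2: bits[12:22] width=10 -> value=373 (bin 0101110101); offset now 22 = byte 2 bit 6; 18 bits remain
Read 3: bits[22:31] width=9 -> value=138 (bin 010001010); offset now 31 = byte 3 bit 7; 9 bits remain
Read 4: bits[31:35] width=4 -> value=7 (bin 0111); offset now 35 = byte 4 bit 3; 5 bits remain
Read 5: bits[35:39] width=4 -> value=10 (bin 1010); offset now 39 = byte 4 bit 7; 1 bits remain
Read 6: bits[39:40] width=1 -> value=0 (bin 0); offset now 40 = byte 5 bit 0; 0 bits remain

Answer: 354 373 138 7 10 0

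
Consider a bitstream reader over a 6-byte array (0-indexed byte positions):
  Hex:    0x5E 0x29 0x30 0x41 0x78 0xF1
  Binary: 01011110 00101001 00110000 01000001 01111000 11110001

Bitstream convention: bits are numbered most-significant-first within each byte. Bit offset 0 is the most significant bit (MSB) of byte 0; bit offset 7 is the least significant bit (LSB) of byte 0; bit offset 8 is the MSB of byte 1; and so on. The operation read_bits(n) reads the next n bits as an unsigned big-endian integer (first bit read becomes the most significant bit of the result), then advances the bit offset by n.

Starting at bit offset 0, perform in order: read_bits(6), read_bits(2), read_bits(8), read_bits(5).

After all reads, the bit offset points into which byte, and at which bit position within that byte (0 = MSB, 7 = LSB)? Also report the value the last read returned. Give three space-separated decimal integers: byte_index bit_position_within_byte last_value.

Answer: 2 5 6

Derivation:
Read 1: bits[0:6] width=6 -> value=23 (bin 010111); offset now 6 = byte 0 bit 6; 42 bits remain
Read 2: bits[6:8] width=2 -> value=2 (bin 10); offset now 8 = byte 1 bit 0; 40 bits remain
Read 3: bits[8:16] width=8 -> value=41 (bin 00101001); offset now 16 = byte 2 bit 0; 32 bits remain
Read 4: bits[16:21] width=5 -> value=6 (bin 00110); offset now 21 = byte 2 bit 5; 27 bits remain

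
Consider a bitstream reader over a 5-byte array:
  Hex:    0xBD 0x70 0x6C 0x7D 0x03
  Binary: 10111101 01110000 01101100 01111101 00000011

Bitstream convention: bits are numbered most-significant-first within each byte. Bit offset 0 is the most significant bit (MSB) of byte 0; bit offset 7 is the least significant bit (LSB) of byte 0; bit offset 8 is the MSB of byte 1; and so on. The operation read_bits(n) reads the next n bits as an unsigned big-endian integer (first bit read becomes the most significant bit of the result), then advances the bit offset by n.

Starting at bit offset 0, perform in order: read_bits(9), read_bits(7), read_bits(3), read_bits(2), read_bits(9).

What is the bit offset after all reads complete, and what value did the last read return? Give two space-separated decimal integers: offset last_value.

Read 1: bits[0:9] width=9 -> value=378 (bin 101111010); offset now 9 = byte 1 bit 1; 31 bits remain
Read 2: bits[9:16] width=7 -> value=112 (bin 1110000); offset now 16 = byte 2 bit 0; 24 bits remain
Read 3: bits[16:19] width=3 -> value=3 (bin 011); offset now 19 = byte 2 bit 3; 21 bits remain
Read 4: bits[19:21] width=2 -> value=1 (bin 01); offset now 21 = byte 2 bit 5; 19 bits remain
Read 5: bits[21:30] width=9 -> value=287 (bin 100011111); offset now 30 = byte 3 bit 6; 10 bits remain

Answer: 30 287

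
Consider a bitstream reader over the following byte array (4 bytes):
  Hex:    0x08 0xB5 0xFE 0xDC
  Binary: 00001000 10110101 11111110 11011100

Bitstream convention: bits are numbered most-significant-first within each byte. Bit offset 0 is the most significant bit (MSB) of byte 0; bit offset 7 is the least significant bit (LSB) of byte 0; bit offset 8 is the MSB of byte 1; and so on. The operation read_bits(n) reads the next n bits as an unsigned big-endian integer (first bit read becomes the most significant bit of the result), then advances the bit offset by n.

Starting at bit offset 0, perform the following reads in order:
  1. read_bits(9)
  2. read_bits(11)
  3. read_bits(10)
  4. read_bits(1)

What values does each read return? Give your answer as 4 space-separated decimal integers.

Answer: 17 863 951 0

Derivation:
Read 1: bits[0:9] width=9 -> value=17 (bin 000010001); offset now 9 = byte 1 bit 1; 23 bits remain
Read 2: bits[9:20] width=11 -> value=863 (bin 01101011111); offset now 20 = byte 2 bit 4; 12 bits remain
Read 3: bits[20:30] width=10 -> value=951 (bin 1110110111); offset now 30 = byte 3 bit 6; 2 bits remain
Read 4: bits[30:31] width=1 -> value=0 (bin 0); offset now 31 = byte 3 bit 7; 1 bits remain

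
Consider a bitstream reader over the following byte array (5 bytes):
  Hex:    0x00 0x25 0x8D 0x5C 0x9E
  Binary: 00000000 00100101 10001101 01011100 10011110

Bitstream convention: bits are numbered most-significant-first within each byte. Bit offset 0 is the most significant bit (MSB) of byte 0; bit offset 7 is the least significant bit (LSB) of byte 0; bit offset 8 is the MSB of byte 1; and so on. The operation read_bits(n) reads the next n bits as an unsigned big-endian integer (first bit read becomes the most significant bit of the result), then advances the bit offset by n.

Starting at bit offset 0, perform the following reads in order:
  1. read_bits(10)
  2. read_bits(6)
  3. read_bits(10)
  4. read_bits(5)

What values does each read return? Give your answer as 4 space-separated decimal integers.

Answer: 0 37 565 14

Derivation:
Read 1: bits[0:10] width=10 -> value=0 (bin 0000000000); offset now 10 = byte 1 bit 2; 30 bits remain
Read 2: bits[10:16] width=6 -> value=37 (bin 100101); offset now 16 = byte 2 bit 0; 24 bits remain
Read 3: bits[16:26] width=10 -> value=565 (bin 1000110101); offset now 26 = byte 3 bit 2; 14 bits remain
Read 4: bits[26:31] width=5 -> value=14 (bin 01110); offset now 31 = byte 3 bit 7; 9 bits remain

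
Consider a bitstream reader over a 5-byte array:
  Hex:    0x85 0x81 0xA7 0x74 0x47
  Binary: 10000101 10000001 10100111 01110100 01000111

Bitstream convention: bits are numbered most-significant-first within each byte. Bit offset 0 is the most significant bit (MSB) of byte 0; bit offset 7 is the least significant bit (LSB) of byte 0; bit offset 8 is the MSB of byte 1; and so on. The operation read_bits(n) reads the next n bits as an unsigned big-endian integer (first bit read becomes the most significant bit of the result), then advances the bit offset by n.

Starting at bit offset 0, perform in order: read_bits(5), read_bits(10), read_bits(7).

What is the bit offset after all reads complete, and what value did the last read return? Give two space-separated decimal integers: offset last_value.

Answer: 22 105

Derivation:
Read 1: bits[0:5] width=5 -> value=16 (bin 10000); offset now 5 = byte 0 bit 5; 35 bits remain
Read 2: bits[5:15] width=10 -> value=704 (bin 1011000000); offset now 15 = byte 1 bit 7; 25 bits remain
Read 3: bits[15:22] width=7 -> value=105 (bin 1101001); offset now 22 = byte 2 bit 6; 18 bits remain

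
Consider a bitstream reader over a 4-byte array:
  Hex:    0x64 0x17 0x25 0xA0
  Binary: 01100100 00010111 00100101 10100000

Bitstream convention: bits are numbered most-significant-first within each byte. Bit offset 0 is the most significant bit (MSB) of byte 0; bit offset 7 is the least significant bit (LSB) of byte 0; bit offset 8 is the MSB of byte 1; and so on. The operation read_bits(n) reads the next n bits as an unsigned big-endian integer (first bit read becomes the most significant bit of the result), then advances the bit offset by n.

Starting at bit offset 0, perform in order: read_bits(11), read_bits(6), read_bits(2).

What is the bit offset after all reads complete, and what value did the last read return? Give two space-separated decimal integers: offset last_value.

Answer: 19 1

Derivation:
Read 1: bits[0:11] width=11 -> value=800 (bin 01100100000); offset now 11 = byte 1 bit 3; 21 bits remain
Read 2: bits[11:17] width=6 -> value=46 (bin 101110); offset now 17 = byte 2 bit 1; 15 bits remain
Read 3: bits[17:19] width=2 -> value=1 (bin 01); offset now 19 = byte 2 bit 3; 13 bits remain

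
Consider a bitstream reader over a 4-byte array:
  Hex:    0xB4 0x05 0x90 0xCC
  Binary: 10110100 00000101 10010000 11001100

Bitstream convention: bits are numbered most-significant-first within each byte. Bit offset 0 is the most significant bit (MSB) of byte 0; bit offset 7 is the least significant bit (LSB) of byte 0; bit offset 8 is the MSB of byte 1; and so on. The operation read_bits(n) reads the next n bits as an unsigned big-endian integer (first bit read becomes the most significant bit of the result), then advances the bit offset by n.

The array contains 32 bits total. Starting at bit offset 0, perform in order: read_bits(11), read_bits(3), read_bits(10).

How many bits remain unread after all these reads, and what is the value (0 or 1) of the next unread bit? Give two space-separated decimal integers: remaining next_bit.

Answer: 8 1

Derivation:
Read 1: bits[0:11] width=11 -> value=1440 (bin 10110100000); offset now 11 = byte 1 bit 3; 21 bits remain
Read 2: bits[11:14] width=3 -> value=1 (bin 001); offset now 14 = byte 1 bit 6; 18 bits remain
Read 3: bits[14:24] width=10 -> value=400 (bin 0110010000); offset now 24 = byte 3 bit 0; 8 bits remain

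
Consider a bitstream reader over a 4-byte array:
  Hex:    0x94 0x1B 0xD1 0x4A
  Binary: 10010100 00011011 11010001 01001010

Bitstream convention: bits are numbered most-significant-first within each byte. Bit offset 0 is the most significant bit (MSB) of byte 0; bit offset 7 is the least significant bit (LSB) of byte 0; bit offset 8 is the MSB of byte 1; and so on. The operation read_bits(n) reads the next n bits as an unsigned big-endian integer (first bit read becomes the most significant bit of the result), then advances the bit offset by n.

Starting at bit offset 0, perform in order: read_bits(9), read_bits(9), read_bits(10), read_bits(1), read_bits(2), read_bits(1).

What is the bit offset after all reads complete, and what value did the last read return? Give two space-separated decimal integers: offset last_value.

Answer: 32 0

Derivation:
Read 1: bits[0:9] width=9 -> value=296 (bin 100101000); offset now 9 = byte 1 bit 1; 23 bits remain
Read 2: bits[9:18] width=9 -> value=111 (bin 001101111); offset now 18 = byte 2 bit 2; 14 bits remain
Read 3: bits[18:28] width=10 -> value=276 (bin 0100010100); offset now 28 = byte 3 bit 4; 4 bits remain
Read 4: bits[28:29] width=1 -> value=1 (bin 1); offset now 29 = byte 3 bit 5; 3 bits remain
Read 5: bits[29:31] width=2 -> value=1 (bin 01); offset now 31 = byte 3 bit 7; 1 bits remain
Read 6: bits[31:32] width=1 -> value=0 (bin 0); offset now 32 = byte 4 bit 0; 0 bits remain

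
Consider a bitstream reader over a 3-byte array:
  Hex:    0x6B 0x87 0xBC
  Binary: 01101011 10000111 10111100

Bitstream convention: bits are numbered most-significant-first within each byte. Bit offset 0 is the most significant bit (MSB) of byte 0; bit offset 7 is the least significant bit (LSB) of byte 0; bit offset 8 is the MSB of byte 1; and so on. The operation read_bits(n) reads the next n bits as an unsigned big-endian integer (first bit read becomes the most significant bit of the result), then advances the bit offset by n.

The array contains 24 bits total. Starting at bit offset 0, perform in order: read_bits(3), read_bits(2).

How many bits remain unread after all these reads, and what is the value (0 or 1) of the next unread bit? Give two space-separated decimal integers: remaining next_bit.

Read 1: bits[0:3] width=3 -> value=3 (bin 011); offset now 3 = byte 0 bit 3; 21 bits remain
Read 2: bits[3:5] width=2 -> value=1 (bin 01); offset now 5 = byte 0 bit 5; 19 bits remain

Answer: 19 0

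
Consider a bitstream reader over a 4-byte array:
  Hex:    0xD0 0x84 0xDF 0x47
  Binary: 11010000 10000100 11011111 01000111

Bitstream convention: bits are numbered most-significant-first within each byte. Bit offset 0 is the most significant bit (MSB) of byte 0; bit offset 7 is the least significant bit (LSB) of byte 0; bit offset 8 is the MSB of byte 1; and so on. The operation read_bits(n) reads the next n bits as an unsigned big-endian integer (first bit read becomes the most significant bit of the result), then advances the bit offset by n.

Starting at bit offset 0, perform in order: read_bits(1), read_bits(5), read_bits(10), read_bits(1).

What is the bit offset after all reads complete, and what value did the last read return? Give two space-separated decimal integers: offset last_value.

Answer: 17 1

Derivation:
Read 1: bits[0:1] width=1 -> value=1 (bin 1); offset now 1 = byte 0 bit 1; 31 bits remain
Read 2: bits[1:6] width=5 -> value=20 (bin 10100); offset now 6 = byte 0 bit 6; 26 bits remain
Read 3: bits[6:16] width=10 -> value=132 (bin 0010000100); offset now 16 = byte 2 bit 0; 16 bits remain
Read 4: bits[16:17] width=1 -> value=1 (bin 1); offset now 17 = byte 2 bit 1; 15 bits remain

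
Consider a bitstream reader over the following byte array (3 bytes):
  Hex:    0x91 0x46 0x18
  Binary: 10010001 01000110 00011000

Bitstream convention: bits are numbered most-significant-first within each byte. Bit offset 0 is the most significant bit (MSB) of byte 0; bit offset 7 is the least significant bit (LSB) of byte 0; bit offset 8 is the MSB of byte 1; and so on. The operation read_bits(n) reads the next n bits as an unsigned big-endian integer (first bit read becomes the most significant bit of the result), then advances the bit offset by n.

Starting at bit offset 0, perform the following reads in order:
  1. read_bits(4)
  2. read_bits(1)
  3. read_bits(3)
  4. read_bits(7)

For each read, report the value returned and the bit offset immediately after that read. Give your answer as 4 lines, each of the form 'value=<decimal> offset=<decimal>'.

Answer: value=9 offset=4
value=0 offset=5
value=1 offset=8
value=35 offset=15

Derivation:
Read 1: bits[0:4] width=4 -> value=9 (bin 1001); offset now 4 = byte 0 bit 4; 20 bits remain
Read 2: bits[4:5] width=1 -> value=0 (bin 0); offset now 5 = byte 0 bit 5; 19 bits remain
Read 3: bits[5:8] width=3 -> value=1 (bin 001); offset now 8 = byte 1 bit 0; 16 bits remain
Read 4: bits[8:15] width=7 -> value=35 (bin 0100011); offset now 15 = byte 1 bit 7; 9 bits remain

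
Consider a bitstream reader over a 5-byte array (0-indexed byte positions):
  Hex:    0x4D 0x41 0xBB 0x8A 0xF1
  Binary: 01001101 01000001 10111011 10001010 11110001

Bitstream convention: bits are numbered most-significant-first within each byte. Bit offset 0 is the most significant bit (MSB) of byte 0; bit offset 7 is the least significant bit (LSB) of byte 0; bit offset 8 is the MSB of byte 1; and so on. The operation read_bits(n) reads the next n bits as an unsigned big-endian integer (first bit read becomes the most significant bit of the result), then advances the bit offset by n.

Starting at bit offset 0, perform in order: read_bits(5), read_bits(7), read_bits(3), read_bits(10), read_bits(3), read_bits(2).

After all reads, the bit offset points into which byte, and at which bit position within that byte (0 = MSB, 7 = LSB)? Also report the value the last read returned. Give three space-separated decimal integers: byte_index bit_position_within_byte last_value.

Read 1: bits[0:5] width=5 -> value=9 (bin 01001); offset now 5 = byte 0 bit 5; 35 bits remain
Read 2: bits[5:12] width=7 -> value=84 (bin 1010100); offset now 12 = byte 1 bit 4; 28 bits remain
Read 3: bits[12:15] width=3 -> value=0 (bin 000); offset now 15 = byte 1 bit 7; 25 bits remain
Read 4: bits[15:25] width=10 -> value=887 (bin 1101110111); offset now 25 = byte 3 bit 1; 15 bits remain
Read 5: bits[25:28] width=3 -> value=0 (bin 000); offset now 28 = byte 3 bit 4; 12 bits remain
Read 6: bits[28:30] width=2 -> value=2 (bin 10); offset now 30 = byte 3 bit 6; 10 bits remain

Answer: 3 6 2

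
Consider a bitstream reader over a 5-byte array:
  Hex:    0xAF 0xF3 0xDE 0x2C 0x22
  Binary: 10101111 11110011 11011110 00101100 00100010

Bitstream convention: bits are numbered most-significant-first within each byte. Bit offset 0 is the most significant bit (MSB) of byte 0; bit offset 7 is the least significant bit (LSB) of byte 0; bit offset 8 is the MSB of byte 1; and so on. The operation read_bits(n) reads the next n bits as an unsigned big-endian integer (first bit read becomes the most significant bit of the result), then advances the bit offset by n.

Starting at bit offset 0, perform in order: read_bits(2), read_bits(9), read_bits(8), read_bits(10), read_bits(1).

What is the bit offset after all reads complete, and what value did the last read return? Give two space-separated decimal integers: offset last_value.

Answer: 30 1

Derivation:
Read 1: bits[0:2] width=2 -> value=2 (bin 10); offset now 2 = byte 0 bit 2; 38 bits remain
Read 2: bits[2:11] width=9 -> value=383 (bin 101111111); offset now 11 = byte 1 bit 3; 29 bits remain
Read 3: bits[11:19] width=8 -> value=158 (bin 10011110); offset now 19 = byte 2 bit 3; 21 bits remain
Read 4: bits[19:29] width=10 -> value=965 (bin 1111000101); offset now 29 = byte 3 bit 5; 11 bits remain
Read 5: bits[29:30] width=1 -> value=1 (bin 1); offset now 30 = byte 3 bit 6; 10 bits remain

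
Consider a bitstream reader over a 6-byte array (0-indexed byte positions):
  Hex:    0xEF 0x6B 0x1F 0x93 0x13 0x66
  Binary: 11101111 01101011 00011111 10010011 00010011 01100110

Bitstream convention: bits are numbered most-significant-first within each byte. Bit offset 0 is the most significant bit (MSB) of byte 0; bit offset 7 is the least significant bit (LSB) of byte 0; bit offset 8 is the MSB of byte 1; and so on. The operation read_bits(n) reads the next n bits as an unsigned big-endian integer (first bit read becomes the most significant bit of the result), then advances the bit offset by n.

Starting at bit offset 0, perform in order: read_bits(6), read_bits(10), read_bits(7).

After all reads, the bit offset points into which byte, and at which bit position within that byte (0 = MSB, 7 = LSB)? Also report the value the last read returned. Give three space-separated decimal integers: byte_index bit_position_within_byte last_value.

Read 1: bits[0:6] width=6 -> value=59 (bin 111011); offset now 6 = byte 0 bit 6; 42 bits remain
Read 2: bits[6:16] width=10 -> value=875 (bin 1101101011); offset now 16 = byte 2 bit 0; 32 bits remain
Read 3: bits[16:23] width=7 -> value=15 (bin 0001111); offset now 23 = byte 2 bit 7; 25 bits remain

Answer: 2 7 15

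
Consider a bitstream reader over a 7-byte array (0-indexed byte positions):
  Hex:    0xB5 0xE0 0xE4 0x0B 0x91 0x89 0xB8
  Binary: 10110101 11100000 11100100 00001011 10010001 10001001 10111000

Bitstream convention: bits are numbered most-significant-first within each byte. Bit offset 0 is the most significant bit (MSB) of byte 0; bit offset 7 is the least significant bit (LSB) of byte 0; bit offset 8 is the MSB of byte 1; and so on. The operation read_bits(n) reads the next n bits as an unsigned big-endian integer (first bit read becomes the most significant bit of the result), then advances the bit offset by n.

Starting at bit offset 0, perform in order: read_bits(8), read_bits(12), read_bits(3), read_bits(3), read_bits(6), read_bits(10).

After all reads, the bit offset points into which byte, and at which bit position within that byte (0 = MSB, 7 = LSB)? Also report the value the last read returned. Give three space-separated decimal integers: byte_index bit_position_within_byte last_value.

Answer: 5 2 582

Derivation:
Read 1: bits[0:8] width=8 -> value=181 (bin 10110101); offset now 8 = byte 1 bit 0; 48 bits remain
Read 2: bits[8:20] width=12 -> value=3598 (bin 111000001110); offset now 20 = byte 2 bit 4; 36 bits remain
Read 3: bits[20:23] width=3 -> value=2 (bin 010); offset now 23 = byte 2 bit 7; 33 bits remain
Read 4: bits[23:26] width=3 -> value=0 (bin 000); offset now 26 = byte 3 bit 2; 30 bits remain
Read 5: bits[26:32] width=6 -> value=11 (bin 001011); offset now 32 = byte 4 bit 0; 24 bits remain
Read 6: bits[32:42] width=10 -> value=582 (bin 1001000110); offset now 42 = byte 5 bit 2; 14 bits remain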